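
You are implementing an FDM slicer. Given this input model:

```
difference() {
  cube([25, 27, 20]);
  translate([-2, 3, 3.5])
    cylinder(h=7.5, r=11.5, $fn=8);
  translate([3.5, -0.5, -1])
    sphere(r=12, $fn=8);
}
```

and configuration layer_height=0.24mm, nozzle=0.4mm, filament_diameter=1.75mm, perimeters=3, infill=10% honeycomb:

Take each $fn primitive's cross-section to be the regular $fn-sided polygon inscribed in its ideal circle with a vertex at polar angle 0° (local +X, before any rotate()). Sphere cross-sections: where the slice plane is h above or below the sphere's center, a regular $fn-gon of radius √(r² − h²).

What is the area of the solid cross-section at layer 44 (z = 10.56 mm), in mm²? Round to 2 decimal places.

At z = 10.56 mm: the cube is present — its section is the full 25×27 rectangle (area 675.00 mm²); the cylinder at (-2, 3): section is a regular 8-gon, circumradius r=11.5 (area = (8/2)·11.500²·sin(360°/8) = 374.06 mm²); the r=12 sphere at (3.5, -0.5) contributes a regular 8-gon of circumradius √(12²−11.56²) = 3.220 (area = (8/2)·3.220²·sin(360°/8) = 29.32 mm²); After the difference (first − rest): starting from the 25×27 cube (675.00 mm²), the r=11.5 cylinder at (-2, 3) partially overlaps it — only the 97.98 mm² overlap (of its 374.06 mm²) is removed, clipping the outline; the r=12 sphere at (3.5, -0.5) misses the remaining region (no effect) — area = 577.02 mm². Overall, the cross-section is a single solid region. Net area = 577.02 mm².

577.02 mm²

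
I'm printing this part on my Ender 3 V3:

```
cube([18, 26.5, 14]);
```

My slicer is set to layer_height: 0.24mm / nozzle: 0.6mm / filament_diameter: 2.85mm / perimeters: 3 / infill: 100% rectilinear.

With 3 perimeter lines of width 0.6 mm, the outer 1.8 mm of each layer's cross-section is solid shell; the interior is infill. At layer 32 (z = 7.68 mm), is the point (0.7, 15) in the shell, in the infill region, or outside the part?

At z = 7.68 mm: the cube is present — its section is the full 18×26.5 rectangle. Overall, the cross-section is a single solid region. The nearest boundary edge runs (0.00, 26.50)→(0.00, 0.00); distance from the point to it = 0.70 mm. The point is inside the cross-section, 0.70 mm from the nearest boundary — within the 1.8 mm shell band (3 × 0.6).

shell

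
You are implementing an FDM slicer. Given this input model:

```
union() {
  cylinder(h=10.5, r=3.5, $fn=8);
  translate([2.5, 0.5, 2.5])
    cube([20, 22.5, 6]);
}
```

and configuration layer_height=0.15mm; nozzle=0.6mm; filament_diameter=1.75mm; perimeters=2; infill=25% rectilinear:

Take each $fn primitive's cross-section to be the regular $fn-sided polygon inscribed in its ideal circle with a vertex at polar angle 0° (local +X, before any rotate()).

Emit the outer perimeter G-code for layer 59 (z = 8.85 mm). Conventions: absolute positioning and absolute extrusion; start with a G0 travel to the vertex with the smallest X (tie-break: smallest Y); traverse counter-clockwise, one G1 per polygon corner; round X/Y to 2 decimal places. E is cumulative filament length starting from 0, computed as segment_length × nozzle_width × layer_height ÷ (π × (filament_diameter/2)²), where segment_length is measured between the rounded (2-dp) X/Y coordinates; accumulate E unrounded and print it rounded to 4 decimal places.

G0 X-3.50 Y0.00 Z8.85
G1 X-2.47 Y-2.47 E0.1001
G1 X0.00 Y-3.50 E0.2003
G1 X2.47 Y-2.47 E0.3004
G1 X3.50 Y0.00 E0.4005
G1 X2.47 Y2.47 E0.5007
G1 X0.00 Y3.50 E0.6008
G1 X-2.47 Y2.47 E0.7009
G1 X-3.50 Y0.00 E0.8011

At z = 8.85 mm: the r=3.5 cylinder contributes a regular 8-gon of circumradius 3.5; the cube at (2.5, 0.5) is absent (z outside [2.5, 8.5]); Taking the union: only the r=3.5 cylinder is present, so the union is just that shape — 1 connected region. The outline is a single polygon with 8 vertices. Extrusion per mm of travel: 0.6 × 0.15 / (π × 0.875²) = 0.037418. Accumulating E over each segment gives final E = 0.8011.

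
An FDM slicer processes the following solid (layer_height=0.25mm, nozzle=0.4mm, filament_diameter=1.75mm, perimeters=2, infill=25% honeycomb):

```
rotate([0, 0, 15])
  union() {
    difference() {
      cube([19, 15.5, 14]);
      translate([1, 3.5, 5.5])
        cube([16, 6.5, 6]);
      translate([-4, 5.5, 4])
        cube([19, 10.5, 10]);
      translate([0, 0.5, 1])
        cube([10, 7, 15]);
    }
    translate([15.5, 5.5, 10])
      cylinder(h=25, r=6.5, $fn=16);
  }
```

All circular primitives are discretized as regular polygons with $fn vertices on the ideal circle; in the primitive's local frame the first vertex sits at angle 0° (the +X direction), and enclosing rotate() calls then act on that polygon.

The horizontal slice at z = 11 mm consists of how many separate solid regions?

1

At z = 11 mm: the 19×15.5 cube contributes its full rectangle; the 16×6.5 cube at (1, 3.5) contributes its full rectangle; the 19×10.5 cube at (-4, 5.5) contributes its full rectangle; the cube at (0, 0.5) (footprint 10×7) is included at this height; Taking the first minus the rest: starting from the 19×15.5 cube, the 16×6.5 cube at (1, 3.5) lies wholly inside it (removes its full 104.00 mm² and its 45.00 mm outline becomes a hole wall); the 19×10.5 cube at (-4, 5.5) partially overlaps it — only the 87.00 mm² overlap (of its 199.50 mm²) is removed, clipping the outline; the 10×7 cube at (0, 0.5) partially overlaps it — only the 32.00 mm² overlap (of its 70.00 mm²) is removed, clipping the outline — 1 connected region; the r=6.5 cylinder at (15.5, 5.5) gives a regular 16-gon of circumradius 6.5 (constant along its height); Merging all regions: the regions partially overlap (shared area 48.95 mm²), so overlapping operands fuse into one piece — 1 connected region; (whole slice rotated 15° about Z — lengths, areas and connectivity unchanged). The result has 1 disconnected region.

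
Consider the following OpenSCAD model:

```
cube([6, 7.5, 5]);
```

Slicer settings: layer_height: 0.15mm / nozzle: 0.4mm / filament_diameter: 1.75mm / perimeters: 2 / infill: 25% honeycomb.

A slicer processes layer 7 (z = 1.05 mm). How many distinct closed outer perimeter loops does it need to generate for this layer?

At z = 1.05 mm: the cube (footprint 6×7.5) is included at this height. The result has 1 disconnected region.

1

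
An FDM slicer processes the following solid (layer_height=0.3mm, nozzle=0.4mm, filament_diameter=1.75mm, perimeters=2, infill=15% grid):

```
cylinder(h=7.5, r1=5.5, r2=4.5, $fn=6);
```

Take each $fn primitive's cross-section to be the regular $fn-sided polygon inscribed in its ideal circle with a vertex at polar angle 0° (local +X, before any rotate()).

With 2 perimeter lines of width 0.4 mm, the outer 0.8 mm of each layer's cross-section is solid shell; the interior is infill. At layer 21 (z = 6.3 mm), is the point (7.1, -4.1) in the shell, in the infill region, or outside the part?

outside

At z = 6.3 mm: the cone contributes a regular 6-gon of circumradius 4.660 (interpolated between r1=5.5 and r2=4.5 at t=0.840). Overall, the cross-section is a single solid region. The nearest boundary edge runs (2.33, -4.04)→(4.66, 0.00); distance from the point to it = 4.16 mm. The point is not inside any of the regions above, so it lies outside the cross-section (4.16 mm from the nearest boundary).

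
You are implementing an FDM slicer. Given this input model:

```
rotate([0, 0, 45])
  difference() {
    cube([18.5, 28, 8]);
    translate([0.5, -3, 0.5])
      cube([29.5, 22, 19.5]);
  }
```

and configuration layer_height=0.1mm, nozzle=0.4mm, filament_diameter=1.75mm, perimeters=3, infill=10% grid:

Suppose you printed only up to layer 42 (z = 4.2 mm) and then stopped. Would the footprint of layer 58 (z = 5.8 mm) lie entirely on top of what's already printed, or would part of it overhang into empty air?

entirely on top

Compare the two slices. At z = 4.2: the 18.5×28 cube contributes its full rectangle (area 518.00 mm²); the cube at (0.5, -3) (footprint 29.5×22) is included at this height (area 649.00 mm²); Subtracting the remaining from the first: starting from the 18.5×28 cube (518.00 mm²), the 29.5×22 cube at (0.5, -3) partially overlaps it — only the 342.00 mm² overlap (of its 649.00 mm²) is removed, clipping the outline — area = 176.00 mm²; (rotated 45° about Z; rotation is an isometry so areas/perimeters/island counts are preserved). At z = 5.8: the cube is present — its section is the full 18.5×28 rectangle (area 518.00 mm²); the cube at (0.5, -3) (footprint 29.5×22) is included at this height (area 649.00 mm²); Subtracting the remaining from the first: starting from the 18.5×28 cube (518.00 mm²), the 29.5×22 cube at (0.5, -3) partially overlaps it — only the 342.00 mm² overlap (of its 649.00 mm²) is removed, clipping the outline — area = 176.00 mm²; (rotated 45° about Z; rotation is an isometry so areas/perimeters/island counts are preserved). Checking containment: the cross-section at z = 5.8 is a subset of the cross-section at z = 4.2.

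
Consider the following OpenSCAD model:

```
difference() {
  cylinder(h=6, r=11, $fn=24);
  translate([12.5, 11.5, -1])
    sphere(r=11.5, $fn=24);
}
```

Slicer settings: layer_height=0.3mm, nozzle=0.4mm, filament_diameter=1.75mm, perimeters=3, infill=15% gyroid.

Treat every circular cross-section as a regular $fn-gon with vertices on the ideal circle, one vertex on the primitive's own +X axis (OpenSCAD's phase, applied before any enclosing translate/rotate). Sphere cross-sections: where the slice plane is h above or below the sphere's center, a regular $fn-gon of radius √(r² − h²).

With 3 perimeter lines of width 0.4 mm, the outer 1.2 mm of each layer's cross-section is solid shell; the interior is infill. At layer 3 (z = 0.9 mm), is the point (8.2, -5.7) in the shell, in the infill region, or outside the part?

At z = 0.9 mm: the r=11 cylinder contributes a regular 24-gon of circumradius 11; the r=11.5 sphere at (12.5, 11.5) slices to a regular 24-gon of circumradius 11.342 (√(r²−h²) with h=1.9 from center); Subtracting the remaining from the first: starting from the r=11 cylinder, the r=11.5 sphere at (12.5, 11.5) partially overlaps it — only the 51.17 mm² overlap (of its 399.53 mm²) is removed, clipping the outline — 1 connected region. Overall, the cross-section is a single solid region. The nearest boundary edge runs (9.53, -5.50)→(7.78, -7.78); distance from the point to it = 0.93 mm. The point is inside the cross-section, 0.93 mm from the nearest boundary — within the 1.2 mm shell band (3 × 0.4).

shell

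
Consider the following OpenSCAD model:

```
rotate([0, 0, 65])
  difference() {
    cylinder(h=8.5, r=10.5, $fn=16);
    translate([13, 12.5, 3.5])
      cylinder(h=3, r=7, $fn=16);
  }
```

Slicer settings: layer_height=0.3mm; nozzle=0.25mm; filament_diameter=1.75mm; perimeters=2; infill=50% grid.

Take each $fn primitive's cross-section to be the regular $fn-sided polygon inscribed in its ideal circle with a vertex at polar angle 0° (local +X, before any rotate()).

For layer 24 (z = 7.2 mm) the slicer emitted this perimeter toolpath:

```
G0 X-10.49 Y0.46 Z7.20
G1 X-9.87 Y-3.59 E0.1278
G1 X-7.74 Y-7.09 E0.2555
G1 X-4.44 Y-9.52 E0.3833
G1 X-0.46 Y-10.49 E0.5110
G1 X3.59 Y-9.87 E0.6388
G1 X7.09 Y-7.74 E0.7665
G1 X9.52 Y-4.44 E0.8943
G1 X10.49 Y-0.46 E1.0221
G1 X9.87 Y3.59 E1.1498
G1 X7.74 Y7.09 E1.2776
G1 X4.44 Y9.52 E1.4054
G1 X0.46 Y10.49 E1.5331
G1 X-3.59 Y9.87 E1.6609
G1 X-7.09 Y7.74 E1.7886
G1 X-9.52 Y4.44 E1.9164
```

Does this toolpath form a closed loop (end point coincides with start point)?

Start point (G0): (-10.49, 0.46). End point (last G1): the path does not return to the start — open.

no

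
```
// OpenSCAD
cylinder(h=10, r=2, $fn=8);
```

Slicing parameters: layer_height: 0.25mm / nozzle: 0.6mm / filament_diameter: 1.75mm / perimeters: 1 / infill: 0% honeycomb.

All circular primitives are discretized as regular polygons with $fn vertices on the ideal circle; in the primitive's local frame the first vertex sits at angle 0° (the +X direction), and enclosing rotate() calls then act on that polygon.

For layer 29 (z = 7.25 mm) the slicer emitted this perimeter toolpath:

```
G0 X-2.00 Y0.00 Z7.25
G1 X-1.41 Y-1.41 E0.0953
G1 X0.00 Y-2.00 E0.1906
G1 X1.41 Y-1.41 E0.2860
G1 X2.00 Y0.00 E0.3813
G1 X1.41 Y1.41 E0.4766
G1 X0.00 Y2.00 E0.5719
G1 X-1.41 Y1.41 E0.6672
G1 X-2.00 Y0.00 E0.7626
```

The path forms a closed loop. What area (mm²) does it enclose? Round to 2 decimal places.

Apply the shoelace formula to the sequence of (X, Y) vertices; enclosed area = 11.28 mm².

11.28 mm²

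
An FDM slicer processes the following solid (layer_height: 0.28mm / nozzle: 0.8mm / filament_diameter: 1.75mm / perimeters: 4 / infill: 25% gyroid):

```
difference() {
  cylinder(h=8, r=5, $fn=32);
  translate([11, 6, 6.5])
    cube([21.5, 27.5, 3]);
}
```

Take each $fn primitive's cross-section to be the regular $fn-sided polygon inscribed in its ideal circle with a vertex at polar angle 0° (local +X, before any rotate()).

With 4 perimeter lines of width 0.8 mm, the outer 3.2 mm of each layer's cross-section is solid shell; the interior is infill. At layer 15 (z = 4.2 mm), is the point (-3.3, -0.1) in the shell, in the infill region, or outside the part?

At z = 4.2 mm: the cylinder: section is a regular 32-gon, circumradius r=5; the cube at (11, 6) is absent (z outside [6.5, 9.5]); Subtracting the remaining from the first: none of the subtracted shapes is present at this height, so the r=5 cylinder is unchanged — 1 connected region. Overall, the cross-section is a single solid region. The nearest boundary edge runs (-5.00, 0.00)→(-4.90, -0.98); distance from the point to it = 1.68 mm. The point is inside the cross-section, 1.68 mm from the nearest boundary — within the 3.2 mm shell band (4 × 0.8).

shell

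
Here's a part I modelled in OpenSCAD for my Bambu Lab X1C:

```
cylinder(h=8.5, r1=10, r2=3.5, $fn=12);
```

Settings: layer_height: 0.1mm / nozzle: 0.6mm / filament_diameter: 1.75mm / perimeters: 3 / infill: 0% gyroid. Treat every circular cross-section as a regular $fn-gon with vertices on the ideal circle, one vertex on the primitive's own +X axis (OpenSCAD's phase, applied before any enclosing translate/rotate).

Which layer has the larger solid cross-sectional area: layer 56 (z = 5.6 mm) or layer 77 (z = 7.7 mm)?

layer 56 (z = 5.6 mm)

Layer 56 (z = 5.6): the cone contributes a regular 12-gon of circumradius 5.718 (interpolated between r1=10 and r2=3.5 at t=0.659) (area = (12/2)·5.718²·sin(360°/12) = 98.07 mm²). So its area = 98.07 mm². Layer 77 (z = 7.7): the cone: at t=0.906 of its height the radius interpolates to r₁+(r₂−r₁)t = 4.112, giving a regular 12-gon of that circumradius (area = (12/2)·4.112²·sin(360°/12) = 50.72 mm²). So its area = 50.72 mm². Layer 56 is larger (98.07 vs 50.72 mm²).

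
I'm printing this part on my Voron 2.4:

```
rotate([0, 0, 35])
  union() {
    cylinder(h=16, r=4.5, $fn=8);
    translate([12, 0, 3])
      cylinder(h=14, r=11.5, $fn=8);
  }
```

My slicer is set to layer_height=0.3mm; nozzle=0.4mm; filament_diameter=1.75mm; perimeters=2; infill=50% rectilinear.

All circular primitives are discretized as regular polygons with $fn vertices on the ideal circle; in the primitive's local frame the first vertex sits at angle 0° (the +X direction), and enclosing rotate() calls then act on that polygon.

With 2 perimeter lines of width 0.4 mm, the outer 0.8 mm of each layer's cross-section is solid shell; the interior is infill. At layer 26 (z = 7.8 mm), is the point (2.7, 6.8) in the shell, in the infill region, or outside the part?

infill

At z = 7.8 mm: the r=4.5 cylinder gives a regular 8-gon of circumradius 4.5 (constant along its height); the r=11.5 cylinder at (12, 0) gives a regular 8-gon of circumradius 11.5 (constant along its height); Taking the union: the regions partially overlap (shared area 17.73 mm²), so overlapping operands fuse into one piece — 1 connected region; (rotated 35° about Z; rotation is an isometry so areas/perimeters/island counts are preserved). Overall, the cross-section is a single solid region. Undo the 35° rotation: the query point maps to (6.112, 4.022) in the un-rotated model frame. The nearest boundary edge runs (2.02, 3.66)→(3.87, 8.13); distance from the point to it = 3.65 mm. The point is inside the cross-section and 3.65 mm from the nearest boundary — more than the 0.8 mm shell width (2 × 0.4), so it's in the infill interior.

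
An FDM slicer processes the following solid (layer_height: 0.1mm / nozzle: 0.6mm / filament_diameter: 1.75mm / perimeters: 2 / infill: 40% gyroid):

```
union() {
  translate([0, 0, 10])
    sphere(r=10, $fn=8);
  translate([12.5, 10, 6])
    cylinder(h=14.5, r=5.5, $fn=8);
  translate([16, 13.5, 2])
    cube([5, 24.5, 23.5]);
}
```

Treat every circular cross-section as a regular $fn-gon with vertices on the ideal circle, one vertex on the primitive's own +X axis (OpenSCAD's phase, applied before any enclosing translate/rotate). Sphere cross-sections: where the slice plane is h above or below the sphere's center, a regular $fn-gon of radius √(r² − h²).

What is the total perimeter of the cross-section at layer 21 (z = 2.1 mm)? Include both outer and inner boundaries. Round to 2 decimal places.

96.54 mm

At z = 2.1 mm: the r=10 sphere contributes a regular 8-gon of circumradius √(10²−7.9²) = 6.131 (perimeter = 2·8·6.131·sin(180°/8) = 37.54 mm); the cylinder at (12.5, 10) is not intersected at this z (z outside [6, 20.5]); the cube at (16, 13.5) (footprint 5×24.5) is included at this height (perimeter 59.00 mm); Taking the union: the 2 present regions are separate (no shared area or edge), so areas and boundary lengths simply add and each stays a separate island — boundary = 96.54 mm. Overall, the cross-section has 2 separate islands. Total boundary length (outer) = 96.54 mm.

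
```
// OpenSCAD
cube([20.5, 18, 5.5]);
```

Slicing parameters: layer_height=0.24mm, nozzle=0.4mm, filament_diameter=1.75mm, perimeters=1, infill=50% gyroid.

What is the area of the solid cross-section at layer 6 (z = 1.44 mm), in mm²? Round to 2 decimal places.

369.00 mm²

At z = 1.44 mm: the cube is present — its section is the full 20.5×18 rectangle (area 369.00 mm²). Overall, the cross-section is a single solid region. Net area = 369.00 mm².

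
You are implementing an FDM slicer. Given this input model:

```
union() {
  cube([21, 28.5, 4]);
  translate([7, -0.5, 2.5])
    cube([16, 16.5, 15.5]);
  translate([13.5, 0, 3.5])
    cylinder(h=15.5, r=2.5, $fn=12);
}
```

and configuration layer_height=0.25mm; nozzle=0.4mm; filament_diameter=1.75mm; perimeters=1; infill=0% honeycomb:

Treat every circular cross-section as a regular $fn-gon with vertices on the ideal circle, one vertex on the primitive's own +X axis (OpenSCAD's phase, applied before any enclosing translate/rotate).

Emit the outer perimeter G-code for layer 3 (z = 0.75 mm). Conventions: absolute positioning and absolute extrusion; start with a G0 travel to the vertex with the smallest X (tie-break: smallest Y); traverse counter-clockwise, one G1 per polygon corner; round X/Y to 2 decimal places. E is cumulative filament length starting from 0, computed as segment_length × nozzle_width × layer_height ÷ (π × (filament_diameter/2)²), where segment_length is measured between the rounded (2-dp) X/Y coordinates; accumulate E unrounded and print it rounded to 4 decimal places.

G0 X0.00 Y0.00 Z0.75
G1 X21.00 Y0.00 E0.8731
G1 X21.00 Y28.50 E2.0580
G1 X0.00 Y28.50 E2.9310
G1 X0.00 Y0.00 E4.1159

At z = 0.75 mm: the cube (footprint 21×28.5) is included at this height; the cube at (7, -0.5) is not intersected at this z (z outside [2.5, 18]); the cylinder at (13.5, 0) does not reach this height (z outside [3.5, 19]); Combining (union): only the 21×28.5 cube is present, so the union is just that shape — 1 connected region. The outline is a single polygon with 4 vertices. Extrusion per mm of travel: 0.4 × 0.25 / (π × 0.875²) = 0.041575. Accumulating E over each segment gives final E = 4.1159.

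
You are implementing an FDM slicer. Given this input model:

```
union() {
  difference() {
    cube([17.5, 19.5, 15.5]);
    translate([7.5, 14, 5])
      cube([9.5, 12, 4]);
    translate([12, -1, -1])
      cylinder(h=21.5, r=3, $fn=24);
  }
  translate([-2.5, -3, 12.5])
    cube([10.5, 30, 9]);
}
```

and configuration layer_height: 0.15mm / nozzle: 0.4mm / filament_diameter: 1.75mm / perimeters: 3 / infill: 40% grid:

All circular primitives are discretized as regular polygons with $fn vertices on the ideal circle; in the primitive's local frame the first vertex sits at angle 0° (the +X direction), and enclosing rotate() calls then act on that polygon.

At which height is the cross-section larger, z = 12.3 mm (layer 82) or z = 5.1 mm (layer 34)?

layer 82 (z = 12.3 mm)

Layer 82 (z = 12.3): the 17.5×19.5 cube contributes its full rectangle (area 341.25 mm²); the cube at (7.5, 14) is not intersected at this z (z outside [5, 9]); the r=3 cylinder at (12, -1) gives a regular 24-gon of circumradius 3 (constant along its height) (area = (24/2)·3.000²·sin(360°/24) = 27.95 mm²); Subtracting the remaining from the first: starting from the 17.5×19.5 cube (341.25 mm²), the r=3 cylinder at (12, -1) partially overlaps it — only the 8.12 mm² overlap (of its 27.95 mm²) is removed, clipping the outline — area = 333.13 mm²; the cube at (-2.5, -3) is absent (z outside [12.5, 21.5]); Combining (union): only the result so far is present, so the union is just that shape — area = 333.13 mm². So its area = 333.13 mm². Layer 34 (z = 5.1): the 17.5×19.5 cube contributes its full rectangle (area 341.25 mm²); the 9.5×12 cube at (7.5, 14) contributes its full rectangle (area 114.00 mm²); the cylinder at (12, -1): section is a regular 24-gon, circumradius r=3 (area = (24/2)·3.000²·sin(360°/24) = 27.95 mm²); Subtracting the remaining from the first: starting from the 17.5×19.5 cube (341.25 mm²), the 9.5×12 cube at (7.5, 14) partially overlaps it — only the 52.25 mm² overlap (of its 114.00 mm²) is removed, clipping the outline; the r=3 cylinder at (12, -1) partially overlaps it — only the 8.12 mm² overlap (of its 27.95 mm²) is removed, clipping the outline — area = 280.88 mm²; the cube at (-2.5, -3) does not reach this height (z outside [12.5, 21.5]); Taking the union: only that combined region is present, so the union is just that shape — area = 280.88 mm². So its area = 280.88 mm². Layer 82 is larger (333.13 vs 280.88 mm²).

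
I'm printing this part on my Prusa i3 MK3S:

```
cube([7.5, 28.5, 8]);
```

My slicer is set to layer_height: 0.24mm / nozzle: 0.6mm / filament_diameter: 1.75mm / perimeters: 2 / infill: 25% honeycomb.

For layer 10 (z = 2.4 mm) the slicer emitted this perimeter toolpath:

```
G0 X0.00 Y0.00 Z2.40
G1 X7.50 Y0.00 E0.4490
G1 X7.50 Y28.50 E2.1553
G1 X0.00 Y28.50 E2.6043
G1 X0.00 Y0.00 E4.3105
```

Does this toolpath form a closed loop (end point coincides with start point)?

Start point (G0): (0.00, 0.00). End point (last G1): the path returns to the start — closed.

yes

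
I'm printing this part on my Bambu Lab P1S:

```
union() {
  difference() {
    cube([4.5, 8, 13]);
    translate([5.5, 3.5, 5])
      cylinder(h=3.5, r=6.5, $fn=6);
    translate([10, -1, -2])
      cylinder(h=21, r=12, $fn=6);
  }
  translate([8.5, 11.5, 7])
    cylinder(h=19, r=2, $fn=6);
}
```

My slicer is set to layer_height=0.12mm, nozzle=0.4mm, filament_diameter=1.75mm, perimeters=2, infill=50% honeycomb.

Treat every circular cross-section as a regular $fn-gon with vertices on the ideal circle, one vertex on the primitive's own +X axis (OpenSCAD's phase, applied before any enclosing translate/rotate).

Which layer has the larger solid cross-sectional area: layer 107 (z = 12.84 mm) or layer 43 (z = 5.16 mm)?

Layer 107 (z = 12.84): the cube is present — its section is the full 4.5×8 rectangle (area 36.00 mm²); the cylinder at (5.5, 3.5) is absent (z outside [5, 8.5]); the r=12 cylinder at (10, -1) contributes a regular 6-gon of circumradius 12 (area = (6/2)·12.000²·sin(360°/6) = 374.12 mm²); After the difference (first − rest): starting from the 4.5×8 cube (36.00 mm²), the r=12 cylinder at (10, -1) partially overlaps it — only the 27.15 mm² overlap (of its 374.12 mm²) is removed, clipping the outline — area = 8.85 mm²; the r=2 cylinder at (8.5, 11.5) contributes a regular 6-gon of circumradius 2 (area = (6/2)·2.000²·sin(360°/6) = 10.39 mm²); Combining (union): the 2 present regions are separate (no shared area or edge), so areas and boundary lengths simply add and each stays a separate island — area = 19.24 mm². So its area = 19.24 mm². Layer 43 (z = 5.16): the 4.5×8 cube contributes its full rectangle (area 36.00 mm²); the r=6.5 cylinder at (5.5, 3.5) gives a regular 6-gon of circumradius 6.5 (constant along its height) (area = (6/2)·6.500²·sin(360°/6) = 109.77 mm²); the r=12 cylinder at (10, -1) contributes a regular 6-gon of circumradius 12 (area = (6/2)·12.000²·sin(360°/6) = 374.12 mm²); Subtracting the remaining from the first: starting from the 4.5×8 cube (36.00 mm²), the r=6.5 cylinder at (5.5, 3.5) partially overlaps it — only the 32.89 mm² overlap (of its 109.77 mm²) is removed, clipping the outline; the r=12 cylinder at (10, -1) partially overlaps it — only the 0.90 mm² overlap (of its 374.12 mm²) is removed, clipping the outline — area = 2.21 mm²; the cylinder at (8.5, 11.5) is not intersected at this z (z outside [7, 26]); Combining (union): only the result so far is present, so the union is just that shape — area = 2.21 mm². So its area = 2.21 mm². Layer 107 is larger (19.24 vs 2.21 mm²).

layer 107 (z = 12.84 mm)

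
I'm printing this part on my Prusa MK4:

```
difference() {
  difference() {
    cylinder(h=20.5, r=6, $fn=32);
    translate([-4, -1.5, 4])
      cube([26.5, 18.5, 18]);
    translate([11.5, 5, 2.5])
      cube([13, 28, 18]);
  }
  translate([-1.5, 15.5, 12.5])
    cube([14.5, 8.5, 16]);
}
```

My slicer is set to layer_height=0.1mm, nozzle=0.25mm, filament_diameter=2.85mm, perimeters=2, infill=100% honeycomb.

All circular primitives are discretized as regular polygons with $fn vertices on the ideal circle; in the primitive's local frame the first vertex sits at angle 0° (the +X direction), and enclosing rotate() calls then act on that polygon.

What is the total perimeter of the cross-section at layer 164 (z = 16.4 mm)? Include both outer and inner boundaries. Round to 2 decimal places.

38.04 mm

At z = 16.4 mm: the r=6 cylinder contributes a regular 32-gon of circumradius 6 (perimeter = 2·32·6.000·sin(180°/32) = 37.64 mm); the cube at (-4, -1.5) is present — its section is the full 26.5×18.5 rectangle (perimeter 90.00 mm); the 13×28 cube at (11.5, 5) contributes its full rectangle (perimeter 82.00 mm); Subtracting the remaining from the first: starting from the r=6 cylinder, the 26.5×18.5 cube at (-4, -1.5) partially overlaps it — only the 64.96 mm² overlap (of its 490.25 mm²) is removed, clipping the outline; the 13×28 cube at (11.5, 5) misses the remaining region (no effect) — boundary = 38.04 mm; the 14.5×8.5 cube at (-1.5, 15.5) contributes its full rectangle (perimeter 46.00 mm); Subtracting the remaining from the first: starting from the result so far, the 14.5×8.5 cube at (-1.5, 15.5) misses the remaining region (no effect) — boundary = 38.04 mm. Overall, the cross-section is a single solid region. Total boundary length (outer) = 38.04 mm.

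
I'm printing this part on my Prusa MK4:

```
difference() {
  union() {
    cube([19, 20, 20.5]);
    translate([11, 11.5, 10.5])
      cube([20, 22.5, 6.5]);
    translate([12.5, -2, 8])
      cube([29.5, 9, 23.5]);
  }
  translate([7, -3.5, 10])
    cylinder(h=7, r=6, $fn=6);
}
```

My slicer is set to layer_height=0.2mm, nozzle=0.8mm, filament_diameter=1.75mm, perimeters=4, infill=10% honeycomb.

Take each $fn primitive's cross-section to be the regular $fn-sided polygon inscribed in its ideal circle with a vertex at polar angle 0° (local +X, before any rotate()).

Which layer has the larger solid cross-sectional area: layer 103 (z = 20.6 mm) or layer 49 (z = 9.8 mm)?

Layer 103 (z = 20.6): the cube is absent (z outside [0, 20.5]); the cube at (11, 11.5) is not intersected at this z (z outside [10.5, 17]); the cube at (12.5, -2) (footprint 29.5×9) is included at this height (area 265.50 mm²); Merging all regions: only the 29.5×9 cube at (12.5, -2) is present, so the union is just that shape — area = 265.50 mm²; the cylinder at (7, -3.5) is absent (z outside [10, 17]); Subtracting the remaining from the first: none of the subtracted shapes is present at this height, so the result so far is unchanged — area = 265.50 mm². So its area = 265.50 mm². Layer 49 (z = 9.8): the cube (footprint 19×20) is included at this height (area 380.00 mm²); the cube at (11, 11.5) is absent (z outside [10.5, 17]); the cube at (12.5, -2) is present — its section is the full 29.5×9 rectangle (area 265.50 mm²); Taking the union: the regions partially overlap — summed areas 645.50 mm² minus the doubly-counted overlap 45.50 mm² gives 600.00 mm² — area = 600.00 mm²; the cylinder at (7, -3.5) is absent (z outside [10, 17]); After the difference (first − rest): none of the subtracted shapes is present at this height, so that combined region is unchanged — area = 600.00 mm². So its area = 600.00 mm². Layer 49 is larger (600.00 vs 265.50 mm²).

layer 49 (z = 9.8 mm)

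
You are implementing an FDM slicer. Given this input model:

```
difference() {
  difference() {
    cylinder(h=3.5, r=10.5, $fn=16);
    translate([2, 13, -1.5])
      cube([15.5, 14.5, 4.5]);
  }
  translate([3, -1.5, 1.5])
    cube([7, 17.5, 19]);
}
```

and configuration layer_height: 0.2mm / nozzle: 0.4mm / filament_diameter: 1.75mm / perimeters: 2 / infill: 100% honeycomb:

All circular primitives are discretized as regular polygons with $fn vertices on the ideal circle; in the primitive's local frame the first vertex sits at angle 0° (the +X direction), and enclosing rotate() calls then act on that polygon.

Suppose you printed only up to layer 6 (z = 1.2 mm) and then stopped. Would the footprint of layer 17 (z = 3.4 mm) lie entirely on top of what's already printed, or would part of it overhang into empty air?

Compare the two slices. At z = 1.2: the cylinder: section is a regular 16-gon, circumradius r=10.5 (area = (16/2)·10.500²·sin(360°/16) = 337.53 mm²); the 15.5×14.5 cube at (2, 13) contributes its full rectangle (area 224.75 mm²); Subtracting the remaining from the first: starting from the r=10.5 cylinder (337.53 mm²), the 15.5×14.5 cube at (2, 13) misses the remaining region (no effect) — area = 337.53 mm²; the cube at (3, -1.5) is absent (z outside [1.5, 20.5]); Taking the first minus the rest: none of the subtracted shapes is present at this height, so the result so far is unchanged — area = 337.53 mm². At z = 3.4: the r=10.5 cylinder gives a regular 16-gon of circumradius 10.5 (constant along its height) (area = (16/2)·10.500²·sin(360°/16) = 337.53 mm²); the cube at (2, 13) is absent (z outside [-1.5, 3]); Taking the first minus the rest: none of the subtracted shapes is present at this height, so the r=10.5 cylinder is unchanged — area = 337.53 mm²; the cube at (3, -1.5) (footprint 7×17.5) is included at this height (area 122.50 mm²); Subtracting the remaining from the first: starting from that combined region (337.53 mm²), the 7×17.5 cube at (3, -1.5) partially overlaps it — only the 63.65 mm² overlap (of its 122.50 mm²) is removed, clipping the outline — area = 273.88 mm². Checking containment: the cross-section at z = 3.4 is a subset of the cross-section at z = 1.2.

entirely on top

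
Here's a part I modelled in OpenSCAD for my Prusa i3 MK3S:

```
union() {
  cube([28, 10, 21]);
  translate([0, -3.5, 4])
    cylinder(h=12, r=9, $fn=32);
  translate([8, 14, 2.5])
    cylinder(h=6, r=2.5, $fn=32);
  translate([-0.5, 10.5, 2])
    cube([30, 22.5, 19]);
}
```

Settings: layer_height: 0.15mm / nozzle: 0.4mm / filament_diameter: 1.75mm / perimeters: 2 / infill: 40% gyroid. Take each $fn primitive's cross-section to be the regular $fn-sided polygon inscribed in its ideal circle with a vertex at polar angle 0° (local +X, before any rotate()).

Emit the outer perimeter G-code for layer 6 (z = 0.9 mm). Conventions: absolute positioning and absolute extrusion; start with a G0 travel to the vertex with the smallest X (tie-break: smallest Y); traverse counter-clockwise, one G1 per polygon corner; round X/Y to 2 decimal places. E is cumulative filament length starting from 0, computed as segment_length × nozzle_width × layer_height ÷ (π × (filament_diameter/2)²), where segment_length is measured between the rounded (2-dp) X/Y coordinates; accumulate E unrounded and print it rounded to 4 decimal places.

G0 X0.00 Y0.00 Z0.90
G1 X28.00 Y0.00 E0.6985
G1 X28.00 Y10.00 E0.9479
G1 X0.00 Y10.00 E1.6464
G1 X0.00 Y0.00 E1.8958

At z = 0.9 mm: the 28×10 cube contributes its full rectangle; the cylinder at (0, -3.5) does not reach this height (z outside [4, 16]); the cylinder at (8, 14) does not reach this height (z outside [2.5, 8.5]); the cube at (-0.5, 10.5) is not intersected at this z (z outside [2, 21]); Merging all regions: only the 28×10 cube is present, so the union is just that shape — 1 connected region. The outline is a single polygon with 4 vertices. Extrusion per mm of travel: 0.4 × 0.15 / (π × 0.875²) = 0.024945. Accumulating E over each segment gives final E = 1.8958.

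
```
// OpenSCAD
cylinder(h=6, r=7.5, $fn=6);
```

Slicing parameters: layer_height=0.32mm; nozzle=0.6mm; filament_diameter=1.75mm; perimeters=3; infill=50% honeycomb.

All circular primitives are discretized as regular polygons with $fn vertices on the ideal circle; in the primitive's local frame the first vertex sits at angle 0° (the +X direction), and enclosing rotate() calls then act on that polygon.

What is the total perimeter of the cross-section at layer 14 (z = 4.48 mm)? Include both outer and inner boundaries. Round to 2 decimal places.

45.00 mm

At z = 4.48 mm: the r=7.5 cylinder gives a regular 6-gon of circumradius 7.5 (constant along its height) (perimeter = 2·6·7.500·sin(180°/6) = 45.00 mm). Overall, the cross-section is a single solid region. Total boundary length (outer) = 45.00 mm.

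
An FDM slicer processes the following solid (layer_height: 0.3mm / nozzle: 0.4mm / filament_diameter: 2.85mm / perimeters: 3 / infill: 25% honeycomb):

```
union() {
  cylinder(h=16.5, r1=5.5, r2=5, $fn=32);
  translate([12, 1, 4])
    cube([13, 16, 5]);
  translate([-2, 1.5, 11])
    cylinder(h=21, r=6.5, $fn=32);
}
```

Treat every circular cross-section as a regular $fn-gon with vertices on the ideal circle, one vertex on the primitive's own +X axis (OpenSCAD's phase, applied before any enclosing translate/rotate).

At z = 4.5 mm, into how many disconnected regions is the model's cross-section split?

At z = 4.5 mm: the cone: at t=0.273 of its height the radius interpolates to r₁+(r₂−r₁)t = 5.364, giving a regular 32-gon of that circumradius; the cube at (12, 1) (footprint 13×16) is included at this height; the cylinder at (-2, 1.5) does not reach this height (z outside [11, 32]); Merging all regions: the 2 present regions are separate (no shared area or edge), so areas and boundary lengths simply add and each stays a separate island — 2 connected regions. The result has 2 disconnected regions.

2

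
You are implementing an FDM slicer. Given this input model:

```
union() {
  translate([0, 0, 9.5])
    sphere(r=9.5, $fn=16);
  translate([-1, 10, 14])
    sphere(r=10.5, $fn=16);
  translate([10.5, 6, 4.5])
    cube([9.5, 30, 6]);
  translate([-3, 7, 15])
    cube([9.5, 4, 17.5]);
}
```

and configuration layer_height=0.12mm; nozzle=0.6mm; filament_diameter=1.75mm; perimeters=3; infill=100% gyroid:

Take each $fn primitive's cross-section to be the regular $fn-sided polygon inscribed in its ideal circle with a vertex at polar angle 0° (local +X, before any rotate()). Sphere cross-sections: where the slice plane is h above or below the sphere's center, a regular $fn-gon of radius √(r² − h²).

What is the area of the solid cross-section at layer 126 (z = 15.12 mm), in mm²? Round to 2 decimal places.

434.04 mm²

At z = 15.12 mm: the r=9.5 sphere contributes a regular 16-gon of circumradius √(9.5²−5.62²) = 7.659 (area = (16/2)·7.659²·sin(360°/16) = 179.60 mm²); the r=10.5 sphere at (-1, 10) slices to a regular 16-gon of circumradius 10.440 (√(r²−h²) with h=1.12 from center) (area = (16/2)·10.440²·sin(360°/16) = 333.69 mm²); the cube at (10.5, 6) is absent (z outside [4.5, 10.5]); the cube at (-3, 7) is present — its section is the full 9.5×4 rectangle (area 38.00 mm²); Merging all regions: the regions partially overlap — summed areas 551.29 mm² minus the doubly-counted overlap 117.25 mm² gives 434.04 mm² — area = 434.04 mm². Overall, the cross-section is a single solid region. Net area = 434.04 mm².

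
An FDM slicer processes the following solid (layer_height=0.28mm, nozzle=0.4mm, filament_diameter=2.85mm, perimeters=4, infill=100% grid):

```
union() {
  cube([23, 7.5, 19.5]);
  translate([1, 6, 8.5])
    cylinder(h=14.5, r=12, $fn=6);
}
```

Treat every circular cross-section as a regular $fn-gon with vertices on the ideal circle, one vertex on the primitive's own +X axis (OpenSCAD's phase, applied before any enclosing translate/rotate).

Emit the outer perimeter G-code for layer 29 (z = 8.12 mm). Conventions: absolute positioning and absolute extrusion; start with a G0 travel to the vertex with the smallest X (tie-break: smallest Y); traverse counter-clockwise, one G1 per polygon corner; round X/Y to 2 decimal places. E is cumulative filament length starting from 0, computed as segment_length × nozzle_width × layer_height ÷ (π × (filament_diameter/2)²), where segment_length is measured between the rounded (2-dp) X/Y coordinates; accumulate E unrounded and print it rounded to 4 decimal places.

At z = 8.12 mm: the 23×7.5 cube contributes its full rectangle; the cylinder at (1, 6) is not intersected at this z (z outside [8.5, 23]); Merging all regions: only the 23×7.5 cube is present, so the union is just that shape — 1 connected region. The outline is a single polygon with 4 vertices. Extrusion per mm of travel: 0.4 × 0.28 / (π × 1.425²) = 0.017557. Accumulating E over each segment gives final E = 1.0709.

G0 X0.00 Y0.00 Z8.12
G1 X23.00 Y0.00 E0.4038
G1 X23.00 Y7.50 E0.5355
G1 X0.00 Y7.50 E0.9393
G1 X0.00 Y0.00 E1.0709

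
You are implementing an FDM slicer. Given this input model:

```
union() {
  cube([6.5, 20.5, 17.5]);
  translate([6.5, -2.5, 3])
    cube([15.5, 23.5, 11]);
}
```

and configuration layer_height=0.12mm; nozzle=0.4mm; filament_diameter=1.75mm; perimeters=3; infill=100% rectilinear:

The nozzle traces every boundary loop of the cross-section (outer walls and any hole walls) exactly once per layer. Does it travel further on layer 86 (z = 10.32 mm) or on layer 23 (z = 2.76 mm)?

layer 86 (z = 10.32 mm)

Layer 86 (z = 10.32): the cube is present — its section is the full 6.5×20.5 rectangle (perimeter 54.00 mm); the cube at (6.5, -2.5) is present — its section is the full 15.5×23.5 rectangle (perimeter 78.00 mm); Merging all regions: the 2 present regions share edge segments without overlapping in area, so areas simply add but the touching pieces fuse into one outline (the shared edge portions become interior and drop out of the boundary) — boundary = 91.00 mm. So its perimeter = 91.00 mm. Layer 23 (z = 2.76): the 6.5×20.5 cube contributes its full rectangle (perimeter 54.00 mm); the cube at (6.5, -2.5) is absent (z outside [3, 14]); Taking the union: only the 6.5×20.5 cube is present, so the union is just that shape — boundary = 54.00 mm. So its perimeter = 54.00 mm. Layer 86 is larger (91.00 vs 54.00 mm).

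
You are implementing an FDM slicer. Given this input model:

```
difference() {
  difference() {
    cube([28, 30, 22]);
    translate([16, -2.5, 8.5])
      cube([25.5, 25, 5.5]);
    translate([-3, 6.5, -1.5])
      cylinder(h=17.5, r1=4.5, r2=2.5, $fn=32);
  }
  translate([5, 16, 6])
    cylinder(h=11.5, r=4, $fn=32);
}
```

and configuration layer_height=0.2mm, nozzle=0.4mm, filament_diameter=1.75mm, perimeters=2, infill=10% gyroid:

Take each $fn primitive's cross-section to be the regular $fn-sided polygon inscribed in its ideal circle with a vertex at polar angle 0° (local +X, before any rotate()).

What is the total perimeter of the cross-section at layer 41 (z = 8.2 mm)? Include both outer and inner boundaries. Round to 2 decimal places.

At z = 8.2 mm: the 28×30 cube contributes its full rectangle (perimeter 116.00 mm); the cube at (16, -2.5) is absent (z outside [8.5, 14]); the cone at (-3, 6.5) contributes a regular 32-gon of circumradius 3.391 (interpolated between r1=4.5 and r2=2.5 at t=0.554) (perimeter = 2·32·3.391·sin(180°/32) = 21.27 mm); Subtracting the remaining from the first: starting from the 28×30 cube, the cone at (-3, 6.5) partially overlaps it — only the 0.80 mm² overlap (of its 35.90 mm²) is removed, clipping the outline — boundary = 116.13 mm; the r=4 cylinder at (5, 16) gives a regular 32-gon of circumradius 4 (constant along its height) (perimeter = 2·32·4.000·sin(180°/32) = 25.09 mm); After the difference (first − rest): starting from the result so far, the r=4 cylinder at (5, 16) lies wholly inside it (removes its full 49.94 mm² and its 25.09 mm outline becomes a hole wall) — boundary (outer + 1 inner loop) = 141.22 mm. Overall, the cross-section is one region with 1 hole. Total boundary length (outer + inner) = 141.22 mm.

141.22 mm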